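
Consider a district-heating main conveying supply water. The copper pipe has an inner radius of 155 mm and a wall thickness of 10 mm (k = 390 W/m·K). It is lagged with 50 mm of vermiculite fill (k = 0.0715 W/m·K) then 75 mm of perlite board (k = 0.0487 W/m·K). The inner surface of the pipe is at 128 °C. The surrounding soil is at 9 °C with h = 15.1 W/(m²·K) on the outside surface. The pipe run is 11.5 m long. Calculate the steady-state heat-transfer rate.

Q ≈ 853 W

Treating each annulus and film as a series resistance:
R_copper pipe wall = ln(165/155)/(2π×390×11.5) = 2.219×10^-6 K/W
R_vermiculite fill = ln(215/165)/(2π×0.0715×11.5) = 0.05123 K/W
R_perlite board = ln(290/215)/(2π×0.0487×11.5) = 0.08504 K/W
R_outer film = 1/(h_o·2πr_oL) = 1/(15.1×2π×0.29×11.5) = 0.00316 K/W
R_total = 0.1394 K/W
Q = ΔT/R_total = 119/0.1394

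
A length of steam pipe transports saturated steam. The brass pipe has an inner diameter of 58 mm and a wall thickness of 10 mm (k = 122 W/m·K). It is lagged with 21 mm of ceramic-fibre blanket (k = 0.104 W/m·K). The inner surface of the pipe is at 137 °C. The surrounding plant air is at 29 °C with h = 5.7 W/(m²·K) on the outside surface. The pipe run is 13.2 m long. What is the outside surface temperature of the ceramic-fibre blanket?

T ≈ 73.7 °C

For a radial system each layer contributes R = ln(r_out/r_in)/(2πkL); films add R = 1/(hA).
R_brass pipe wall = ln(39/29)/(2π×122×13.2) = 2.928×10^-5 K/W
R_ceramic-fibre blanket = ln(60/39)/(2π×0.104×13.2) = 0.04994 K/W
R_outer film = 1/(h_o·2πr_oL) = 1/(5.7×2π×0.06×13.2) = 0.03525 K/W
R_total = 0.08523 K/W
Q = ΔT/R_total = 108/0.08523
Q = 1270 W
T_interface = T_inner − Q·ΣR(inner→interface) = 137 − 1270×0.04997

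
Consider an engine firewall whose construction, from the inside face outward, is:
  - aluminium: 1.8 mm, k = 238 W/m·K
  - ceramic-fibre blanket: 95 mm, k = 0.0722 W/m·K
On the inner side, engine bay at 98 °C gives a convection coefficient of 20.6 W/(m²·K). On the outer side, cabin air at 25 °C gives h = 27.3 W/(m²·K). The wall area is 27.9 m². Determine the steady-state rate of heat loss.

Q ≈ 1450 W

Treating each layer as a thermal resistance in series:
R_inner film = 1/(h_i·A) = 1/(20.6×27.9) = 0.00174 K/W
R_aluminium = L/(kA) = 0.0018/(238×27.9) = 2.711×10^-7 K/W
R_ceramic-fibre blanket = L/(kA) = 0.095/(0.0722×27.9) = 0.04716 K/W
R_outer film = 1/(h_o·A) = 1/(27.3×27.9) = 0.001313 K/W
R_total = 0.05021 K/W
Q = ΔT / R_total = 73 / 0.05021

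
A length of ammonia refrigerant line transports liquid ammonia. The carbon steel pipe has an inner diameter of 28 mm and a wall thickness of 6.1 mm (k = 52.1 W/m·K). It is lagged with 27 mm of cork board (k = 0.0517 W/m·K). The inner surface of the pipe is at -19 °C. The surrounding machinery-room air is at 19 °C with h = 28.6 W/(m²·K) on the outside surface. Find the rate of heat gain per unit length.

Per-layer cylindrical resistances, series-summed:
R_carbon steel pipe wall = ln(20.1/14)/(2π×52.1×1) = 0.001105 K/W
R_cork board = ln(47.1/20.1)/(2π×0.0517×1) = 2.621 K/W
R_outer film = 1/(h_o·2πr_oL) = 1/(28.6×2π×0.0471×1) = 0.1181 K/W
R_total = 2.741 K/W
Q = ΔT/R_total = 38/2.741

q′ ≈ 13.9 W/m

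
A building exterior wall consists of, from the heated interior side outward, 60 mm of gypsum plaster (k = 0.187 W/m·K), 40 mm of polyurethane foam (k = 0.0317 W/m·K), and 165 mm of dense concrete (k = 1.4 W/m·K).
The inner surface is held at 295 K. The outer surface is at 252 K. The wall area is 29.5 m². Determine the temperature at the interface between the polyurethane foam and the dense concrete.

Treating each layer as a thermal resistance in series:
R_gypsum plaster = L/(kA) = 0.06/(0.187×29.5) = 0.01088 K/W
R_polyurethane foam = L/(kA) = 0.04/(0.0317×29.5) = 0.04277 K/W
R_dense concrete = L/(kA) = 0.165/(1.4×29.5) = 0.003995 K/W
R_total = 0.05765 K/W;  Q = ΔT/R_total = 43/0.05765 = 745.9 W
T_interface = T_inner − Q·ΣR(inner→interface) = 295 − 746×0.05365

T ≈ 255 K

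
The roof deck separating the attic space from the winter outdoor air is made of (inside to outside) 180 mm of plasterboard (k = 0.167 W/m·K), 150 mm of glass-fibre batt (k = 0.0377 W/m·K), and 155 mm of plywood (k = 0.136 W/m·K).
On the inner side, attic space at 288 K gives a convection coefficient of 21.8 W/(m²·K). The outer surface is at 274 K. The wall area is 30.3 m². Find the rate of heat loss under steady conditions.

Q ≈ 68 W

Thermal resistances in series:
R_inner film = 1/(h_i·A) = 1/(21.8×30.3) = 0.001514 K/W
R_plasterboard = L/(kA) = 0.18/(0.167×30.3) = 0.03557 K/W
R_glass-fibre batt = L/(kA) = 0.15/(0.0377×30.3) = 0.1313 K/W
R_plywood = L/(kA) = 0.155/(0.136×30.3) = 0.03761 K/W
R_total = 0.206 K/W
Q = ΔT / R_total = 14 / 0.206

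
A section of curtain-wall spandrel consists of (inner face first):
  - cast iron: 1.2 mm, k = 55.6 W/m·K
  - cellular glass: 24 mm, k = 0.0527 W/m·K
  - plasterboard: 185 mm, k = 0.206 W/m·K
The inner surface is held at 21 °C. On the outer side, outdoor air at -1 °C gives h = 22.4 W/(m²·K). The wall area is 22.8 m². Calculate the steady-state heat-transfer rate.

Series thermal resistances:
R_cast iron = L/(kA) = 0.0012/(55.6×22.8) = 9.466×10^-7 K/W
R_cellular glass = L/(kA) = 0.024/(0.0527×22.8) = 0.01997 K/W
R_plasterboard = L/(kA) = 0.185/(0.206×22.8) = 0.03939 K/W
R_outer film = 1/(h_o·A) = 1/(22.4×22.8) = 0.001958 K/W
R_total = 0.06132 K/W
Q = ΔT / R_total = 22 / 0.06132

Q ≈ 359 W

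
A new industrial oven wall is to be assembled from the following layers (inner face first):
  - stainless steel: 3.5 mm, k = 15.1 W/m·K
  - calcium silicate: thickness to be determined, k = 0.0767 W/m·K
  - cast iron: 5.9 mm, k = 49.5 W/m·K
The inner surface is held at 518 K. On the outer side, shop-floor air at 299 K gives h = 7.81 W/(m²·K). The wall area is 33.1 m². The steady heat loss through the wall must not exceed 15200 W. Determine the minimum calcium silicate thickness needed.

Series thermal resistances:
R_stainless steel = L/(kA) = 0.0035/(15.1×33.1) = 7.003×10^-6 K/W
R_cast iron = L/(kA) = 0.0059/(49.5×33.1) = 3.601×10^-6 K/W
R_outer film = 1/(h_o·A) = 1/(7.81×33.1) = 0.003868 K/W
Sum of the known resistances R_other = 0.003879 K/W
Required total resistance R_tot = ΔT/Q_allow = 219/15200 = 0.01441 K/W
R_calcium silicate = R_tot − R_other = 0.01053 K/W
L = R·k·A = 0.01053×0.0767×33.1

L ≈ 26.7 mm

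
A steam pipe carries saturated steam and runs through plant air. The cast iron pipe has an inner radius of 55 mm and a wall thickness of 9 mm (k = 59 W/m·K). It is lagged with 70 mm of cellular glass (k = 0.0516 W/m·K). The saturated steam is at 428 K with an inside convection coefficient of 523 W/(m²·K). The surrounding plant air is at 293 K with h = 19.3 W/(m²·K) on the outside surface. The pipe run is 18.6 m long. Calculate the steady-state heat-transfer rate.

Cylindrical conduction, so R = ln(r₂/r₁)/(2πkL) per layer, in series:
R_inner film = 1/(h_i·2πr₁L) = 1/(523×2π×0.055×18.6) = 2.975×10^-4 K/W
R_cast iron pipe wall = ln(64/55)/(2π×59×18.6) = 2.198×10^-5 K/W
R_cellular glass = ln(134/64)/(2π×0.0516×18.6) = 0.1225 K/W
R_outer film = 1/(h_o·2πr_oL) = 1/(19.3×2π×0.134×18.6) = 0.003309 K/W
R_total = 0.1262 K/W
Q = ΔT/R_total = 135/0.1262

Q ≈ 1070 W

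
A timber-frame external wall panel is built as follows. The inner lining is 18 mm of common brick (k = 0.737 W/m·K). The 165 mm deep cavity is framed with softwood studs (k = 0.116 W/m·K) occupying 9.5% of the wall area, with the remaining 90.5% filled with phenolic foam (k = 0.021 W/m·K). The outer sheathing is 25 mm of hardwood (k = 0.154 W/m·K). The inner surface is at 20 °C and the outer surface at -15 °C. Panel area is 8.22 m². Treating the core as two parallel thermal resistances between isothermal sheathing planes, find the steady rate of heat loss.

Sheathing layers in series; stud and cavity paths in parallel between them.
R_inner = 0.018/(0.737×8.22) = 0.002971 K/W
R_stud  = 0.165/(0.116×0.095×8.22) = 1.822 K/W
R_cav   = 0.165/(0.021×0.905×8.22) = 1.056 K/W
1/R_core = 1/R_stud + 1/R_cav → R_core = 0.6685 K/W
R_outer = 0.025/(0.154×8.22) = 0.01975 K/W
R_total = 0.6913 K/W
Q = ΔT/R_total = 35/0.6913

Q ≈ 50.6 W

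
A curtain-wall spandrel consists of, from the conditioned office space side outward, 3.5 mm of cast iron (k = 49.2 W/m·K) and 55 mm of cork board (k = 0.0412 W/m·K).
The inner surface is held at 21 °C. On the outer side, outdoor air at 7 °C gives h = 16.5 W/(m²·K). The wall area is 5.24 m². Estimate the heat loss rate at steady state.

Q ≈ 52.6 W

Using the resistance-network approach (series):
R_cast iron = L/(kA) = 0.0035/(49.2×5.24) = 1.358×10^-5 K/W
R_cork board = L/(kA) = 0.055/(0.0412×5.24) = 0.2548 K/W
R_outer film = 1/(h_o·A) = 1/(16.5×5.24) = 0.01157 K/W
R_total = 0.2663 K/W
Q = ΔT / R_total = 14 / 0.2663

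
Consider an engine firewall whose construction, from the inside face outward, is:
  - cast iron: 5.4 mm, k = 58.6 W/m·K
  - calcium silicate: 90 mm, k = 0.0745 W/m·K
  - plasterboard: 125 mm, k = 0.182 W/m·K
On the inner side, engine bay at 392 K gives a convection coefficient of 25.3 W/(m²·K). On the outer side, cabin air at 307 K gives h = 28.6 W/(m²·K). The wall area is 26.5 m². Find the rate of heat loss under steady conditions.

Series thermal resistances:
R_inner film = 1/(h_i·A) = 1/(25.3×26.5) = 0.001492 K/W
R_cast iron = L/(kA) = 0.0054/(58.6×26.5) = 3.477×10^-6 K/W
R_calcium silicate = L/(kA) = 0.09/(0.0745×26.5) = 0.04559 K/W
R_plasterboard = L/(kA) = 0.125/(0.182×26.5) = 0.02592 K/W
R_outer film = 1/(h_o·A) = 1/(28.6×26.5) = 0.001319 K/W
R_total = 0.07432 K/W
Q = ΔT / R_total = 85 / 0.07432

Q ≈ 1140 W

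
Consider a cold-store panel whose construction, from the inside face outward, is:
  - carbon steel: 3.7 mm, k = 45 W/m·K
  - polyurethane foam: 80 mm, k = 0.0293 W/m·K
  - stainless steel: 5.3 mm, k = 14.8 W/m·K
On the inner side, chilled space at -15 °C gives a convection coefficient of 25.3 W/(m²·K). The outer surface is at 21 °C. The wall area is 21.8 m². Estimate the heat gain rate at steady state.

Using the resistance-network approach (series):
R_inner film = 1/(h_i·A) = 1/(25.3×21.8) = 0.001813 K/W
R_carbon steel = L/(kA) = 0.0037/(45×21.8) = 3.772×10^-6 K/W
R_polyurethane foam = L/(kA) = 0.08/(0.0293×21.8) = 0.1252 K/W
R_stainless steel = L/(kA) = 0.0053/(14.8×21.8) = 1.643×10^-5 K/W
R_total = 0.1271 K/W
Q = ΔT / R_total = 36 / 0.1271

Q ≈ 283 W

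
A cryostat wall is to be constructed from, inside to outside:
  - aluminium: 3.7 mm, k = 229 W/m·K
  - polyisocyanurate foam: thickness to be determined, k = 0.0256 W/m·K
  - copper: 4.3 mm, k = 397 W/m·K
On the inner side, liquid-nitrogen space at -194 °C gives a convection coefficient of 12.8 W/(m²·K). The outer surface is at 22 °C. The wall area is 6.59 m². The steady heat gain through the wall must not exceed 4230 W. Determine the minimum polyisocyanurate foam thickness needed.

Using the resistance-network approach (series):
R_inner film = 1/(h_i·A) = 1/(12.8×6.59) = 0.01186 K/W
R_aluminium = L/(kA) = 0.0037/(229×6.59) = 2.452×10^-6 K/W
R_copper = L/(kA) = 0.0043/(397×6.59) = 1.644×10^-6 K/W
Sum of the known resistances R_other = 0.01186 K/W
Required total resistance R_tot = ΔT/Q_allow = 216/4230 = 0.05106 K/W
R_polyisocyanurate foam = R_tot − R_other = 0.0392 K/W
L = R·k·A = 0.0392×0.0256×6.59

L ≈ 6.61 mm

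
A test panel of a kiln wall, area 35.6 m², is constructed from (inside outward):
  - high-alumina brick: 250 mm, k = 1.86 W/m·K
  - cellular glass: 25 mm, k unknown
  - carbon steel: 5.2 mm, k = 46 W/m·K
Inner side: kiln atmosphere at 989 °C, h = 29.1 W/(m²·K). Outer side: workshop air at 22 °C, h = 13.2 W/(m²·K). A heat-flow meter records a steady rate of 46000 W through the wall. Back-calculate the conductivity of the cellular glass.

k ≈ 0.0496 W/(m·K)

Treating each layer as a thermal resistance in series:
R_inner film = 1/(h_i·A) = 1/(29.1×35.6) = 9.653×10^-4 K/W
R_high-alumina brick = L/(kA) = 0.25/(1.86×35.6) = 0.003776 K/W
R_carbon steel = L/(kA) = 0.0052/(46×35.6) = 3.175×10^-6 K/W
R_outer film = 1/(h_o·A) = 1/(13.2×35.6) = 0.002128 K/W
Sum of known resistances R_other = 0.006872 K/W
Total R = ΔT/Q = 967/46000 = 0.02102 K/W
R_cellular glass = R_total − R_other = 0.01415 K/W
k = L/(R·A) = 0.025/(0.01415×35.6)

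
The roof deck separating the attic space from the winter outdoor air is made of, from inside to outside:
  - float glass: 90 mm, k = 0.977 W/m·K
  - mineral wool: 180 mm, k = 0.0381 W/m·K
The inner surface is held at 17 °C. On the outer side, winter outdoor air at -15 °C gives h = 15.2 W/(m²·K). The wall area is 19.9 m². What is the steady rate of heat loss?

Model the wall as resistances in series:
R_float glass = L/(kA) = 0.09/(0.977×19.9) = 0.004629 K/W
R_mineral wool = L/(kA) = 0.18/(0.0381×19.9) = 0.2374 K/W
R_outer film = 1/(h_o·A) = 1/(15.2×19.9) = 0.003306 K/W
R_total = 0.2453 K/W
Q = ΔT / R_total = 32 / 0.2453

Q ≈ 130 W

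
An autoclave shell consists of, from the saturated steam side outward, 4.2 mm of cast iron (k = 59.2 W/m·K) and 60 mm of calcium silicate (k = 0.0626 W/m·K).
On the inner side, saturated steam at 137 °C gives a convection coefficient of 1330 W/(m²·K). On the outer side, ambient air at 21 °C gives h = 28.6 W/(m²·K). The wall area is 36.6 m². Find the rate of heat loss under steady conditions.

Q ≈ 4270 W

Model the wall as resistances in series:
R_inner film = 1/(h_i·A) = 1/(1330×36.6) = 2.054×10^-5 K/W
R_cast iron = L/(kA) = 0.0042/(59.2×36.6) = 1.938×10^-6 K/W
R_calcium silicate = L/(kA) = 0.06/(0.0626×36.6) = 0.02619 K/W
R_outer film = 1/(h_o·A) = 1/(28.6×36.6) = 9.553×10^-4 K/W
R_total = 0.02717 K/W
Q = ΔT / R_total = 116 / 0.02717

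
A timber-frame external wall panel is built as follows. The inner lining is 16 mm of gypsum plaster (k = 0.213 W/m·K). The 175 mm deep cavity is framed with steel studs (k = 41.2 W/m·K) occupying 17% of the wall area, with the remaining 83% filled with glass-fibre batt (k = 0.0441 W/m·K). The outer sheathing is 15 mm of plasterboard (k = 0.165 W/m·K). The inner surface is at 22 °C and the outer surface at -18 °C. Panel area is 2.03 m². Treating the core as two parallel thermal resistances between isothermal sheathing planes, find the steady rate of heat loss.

Q ≈ 425 W

Sheathing layers in series; stud and cavity paths in parallel between them.
R_inner = 0.016/(0.213×2.03) = 0.037 K/W
R_stud  = 0.175/(41.2×0.17×2.03) = 0.01231 K/W
R_cav   = 0.175/(0.0441×0.83×2.03) = 2.355 K/W
1/R_core = 1/R_stud + 1/R_cav → R_core = 0.01224 K/W
R_outer = 0.015/(0.165×2.03) = 0.04478 K/W
R_total = 0.09403 K/W
Q = ΔT/R_total = 40/0.09403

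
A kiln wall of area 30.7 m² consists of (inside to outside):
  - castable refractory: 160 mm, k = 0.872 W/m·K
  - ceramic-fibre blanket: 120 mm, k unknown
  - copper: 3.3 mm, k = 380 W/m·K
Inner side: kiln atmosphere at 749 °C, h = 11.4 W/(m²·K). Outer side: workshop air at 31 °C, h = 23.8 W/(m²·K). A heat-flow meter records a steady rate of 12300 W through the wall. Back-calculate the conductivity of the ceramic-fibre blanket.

k ≈ 0.0811 W/(m·K)

Using the resistance-network approach (series):
R_inner film = 1/(h_i·A) = 1/(11.4×30.7) = 0.002857 K/W
R_castable refractory = L/(kA) = 0.16/(0.872×30.7) = 0.005977 K/W
R_copper = L/(kA) = 0.0033/(380×30.7) = 2.829×10^-7 K/W
R_outer film = 1/(h_o·A) = 1/(23.8×30.7) = 0.001369 K/W
Sum of known resistances R_other = 0.0102 K/W
Total R = ΔT/Q = 718/12300 = 0.05837 K/W
R_ceramic-fibre blanket = R_total − R_other = 0.04817 K/W
k = L/(R·A) = 0.12/(0.04817×30.7)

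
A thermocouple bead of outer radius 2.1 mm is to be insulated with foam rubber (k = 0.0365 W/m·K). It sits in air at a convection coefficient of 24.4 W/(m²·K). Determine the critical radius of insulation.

For a sphere r_cr = 2k/h = 2×0.0365/24.4
r_cr = 2.99 mm; since the bare radius (2.1 mm) is below r_cr, adding a thin layer of insulation will *increase* heat loss.

r_cr ≈ 2.99 mm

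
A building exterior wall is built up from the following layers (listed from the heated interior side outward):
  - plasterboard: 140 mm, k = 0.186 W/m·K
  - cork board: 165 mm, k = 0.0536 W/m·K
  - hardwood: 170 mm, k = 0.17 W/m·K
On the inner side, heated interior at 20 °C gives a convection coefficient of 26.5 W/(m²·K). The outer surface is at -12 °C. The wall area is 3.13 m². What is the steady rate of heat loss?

Q ≈ 20.6 W

Series thermal resistances:
R_inner film = 1/(h_i·A) = 1/(26.5×3.13) = 0.01206 K/W
R_plasterboard = L/(kA) = 0.14/(0.186×3.13) = 0.2405 K/W
R_cork board = L/(kA) = 0.165/(0.0536×3.13) = 0.9835 K/W
R_hardwood = L/(kA) = 0.17/(0.17×3.13) = 0.3195 K/W
R_total = 1.556 K/W
Q = ΔT / R_total = 32 / 1.556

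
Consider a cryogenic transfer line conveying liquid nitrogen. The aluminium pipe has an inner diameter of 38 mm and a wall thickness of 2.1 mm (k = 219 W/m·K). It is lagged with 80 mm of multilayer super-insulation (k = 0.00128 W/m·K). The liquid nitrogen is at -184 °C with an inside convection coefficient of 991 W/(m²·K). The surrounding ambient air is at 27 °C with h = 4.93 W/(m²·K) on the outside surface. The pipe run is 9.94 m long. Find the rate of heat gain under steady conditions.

Cylindrical conduction, so R = ln(r₂/r₁)/(2πkL) per layer, in series:
R_inner film = 1/(h_i·2πr₁L) = 1/(991×2π×0.019×9.94) = 8.504×10^-4 K/W
R_aluminium pipe wall = ln(21.1/19)/(2π×219×9.94) = 7.665×10^-6 K/W
R_multilayer super-insulation = ln(101.1/21.1)/(2π×0.00128×9.94) = 19.6 K/W
R_outer film = 1/(h_o·2πr_oL) = 1/(4.93×2π×0.1011×9.94) = 0.03212 K/W
R_total = 19.63 K/W
Q = ΔT/R_total = 211/19.63

Q ≈ 10.7 W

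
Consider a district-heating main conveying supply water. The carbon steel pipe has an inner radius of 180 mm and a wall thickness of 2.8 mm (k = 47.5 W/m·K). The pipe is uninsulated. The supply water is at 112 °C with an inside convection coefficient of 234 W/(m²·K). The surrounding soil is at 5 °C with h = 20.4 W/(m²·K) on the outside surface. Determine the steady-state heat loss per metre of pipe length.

Radial resistances (cylindrical: R_cond = ln(r_o/r_i)/(2πkL), R_conv = 1/(h·2πrL)):
R_inner film = 1/(h_i·2πr₁L) = 1/(234×2π×0.18×1) = 0.003779 K/W
R_carbon steel pipe wall = ln(182.8/180)/(2π×47.5×1) = 5.172×10^-5 K/W
R_outer film = 1/(h_o·2πr_oL) = 1/(20.4×2π×0.1828×1) = 0.04268 K/W
R_total = 0.04651 K/W
Q = ΔT/R_total = 107/0.04651

q′ ≈ 2300 W/m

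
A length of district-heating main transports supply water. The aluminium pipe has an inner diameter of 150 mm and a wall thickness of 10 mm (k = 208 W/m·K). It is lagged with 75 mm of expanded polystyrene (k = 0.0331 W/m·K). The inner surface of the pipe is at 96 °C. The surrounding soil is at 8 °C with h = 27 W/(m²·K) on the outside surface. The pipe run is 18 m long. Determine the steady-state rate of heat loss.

Q ≈ 515 W

Cylindrical conduction, so R = ln(r₂/r₁)/(2πkL) per layer, in series:
R_aluminium pipe wall = ln(85/75)/(2π×208×18) = 5.321×10^-6 K/W
R_expanded polystyrene = ln(160/85)/(2π×0.0331×18) = 0.169 K/W
R_outer film = 1/(h_o·2πr_oL) = 1/(27×2π×0.16×18) = 0.002047 K/W
R_total = 0.171 K/W
Q = ΔT/R_total = 88/0.171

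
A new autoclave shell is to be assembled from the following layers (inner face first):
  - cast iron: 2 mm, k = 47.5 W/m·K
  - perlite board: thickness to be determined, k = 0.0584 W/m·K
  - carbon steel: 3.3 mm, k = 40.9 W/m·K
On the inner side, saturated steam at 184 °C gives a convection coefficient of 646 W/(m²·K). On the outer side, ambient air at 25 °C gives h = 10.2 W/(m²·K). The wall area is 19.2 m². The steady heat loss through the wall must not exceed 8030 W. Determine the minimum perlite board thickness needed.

Using the resistance-network approach (series):
R_inner film = 1/(h_i·A) = 1/(646×19.2) = 8.062×10^-5 K/W
R_cast iron = L/(kA) = 0.002/(47.5×19.2) = 2.193×10^-6 K/W
R_carbon steel = L/(kA) = 0.0033/(40.9×19.2) = 4.202×10^-6 K/W
R_outer film = 1/(h_o·A) = 1/(10.2×19.2) = 0.005106 K/W
Sum of the known resistances R_other = 0.005193 K/W
Required total resistance R_tot = ΔT/Q_allow = 159/8030 = 0.0198 K/W
R_perlite board = R_tot − R_other = 0.01461 K/W
L = R·k·A = 0.01461×0.0584×19.2

L ≈ 16.4 mm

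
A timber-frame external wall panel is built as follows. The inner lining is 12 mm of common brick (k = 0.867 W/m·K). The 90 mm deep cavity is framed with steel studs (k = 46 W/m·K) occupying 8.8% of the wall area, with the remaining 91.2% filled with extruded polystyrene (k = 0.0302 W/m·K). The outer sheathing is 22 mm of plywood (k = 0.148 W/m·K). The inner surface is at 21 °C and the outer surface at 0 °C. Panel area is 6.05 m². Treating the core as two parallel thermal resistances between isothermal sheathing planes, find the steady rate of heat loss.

Sheathing layers in series; stud and cavity paths in parallel between them.
R_inner = 0.012/(0.867×6.05) = 0.002288 K/W
R_stud  = 0.09/(46×0.088×6.05) = 0.003675 K/W
R_cav   = 0.09/(0.0302×0.912×6.05) = 0.5401 K/W
1/R_core = 1/R_stud + 1/R_cav → R_core = 0.00365 K/W
R_outer = 0.022/(0.148×6.05) = 0.02457 K/W
R_total = 0.03051 K/W
Q = ΔT/R_total = 21/0.03051

Q ≈ 688 W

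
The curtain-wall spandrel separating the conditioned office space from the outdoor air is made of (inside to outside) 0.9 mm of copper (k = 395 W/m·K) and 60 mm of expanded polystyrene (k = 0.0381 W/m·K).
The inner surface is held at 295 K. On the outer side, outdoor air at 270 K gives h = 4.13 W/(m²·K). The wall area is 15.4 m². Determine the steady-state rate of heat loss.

Q ≈ 212 W

Using the resistance-network approach (series):
R_copper = L/(kA) = 0.0009/(395×15.4) = 1.48×10^-7 K/W
R_expanded polystyrene = L/(kA) = 0.06/(0.0381×15.4) = 0.1023 K/W
R_outer film = 1/(h_o·A) = 1/(4.13×15.4) = 0.01572 K/W
R_total = 0.118 K/W
Q = ΔT / R_total = 25 / 0.118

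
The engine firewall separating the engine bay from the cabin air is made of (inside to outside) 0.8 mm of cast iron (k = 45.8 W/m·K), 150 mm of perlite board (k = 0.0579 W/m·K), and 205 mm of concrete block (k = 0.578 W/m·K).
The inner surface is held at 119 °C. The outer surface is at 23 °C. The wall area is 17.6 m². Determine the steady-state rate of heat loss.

Thermal resistances in series:
R_cast iron = L/(kA) = 0.0008/(45.8×17.6) = 9.925×10^-7 K/W
R_perlite board = L/(kA) = 0.15/(0.0579×17.6) = 0.1472 K/W
R_concrete block = L/(kA) = 0.205/(0.578×17.6) = 0.02015 K/W
R_total = 0.1674 K/W
Q = ΔT / R_total = 96 / 0.1674

Q ≈ 574 W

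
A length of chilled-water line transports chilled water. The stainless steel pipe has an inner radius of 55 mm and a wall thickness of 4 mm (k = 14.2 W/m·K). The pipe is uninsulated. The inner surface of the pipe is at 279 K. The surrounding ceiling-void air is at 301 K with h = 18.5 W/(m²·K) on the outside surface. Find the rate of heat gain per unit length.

q′ ≈ 150 W/m

Treating each annulus and film as a series resistance:
R_stainless steel pipe wall = ln(59/55)/(2π×14.2×1) = 7.869×10^-4 K/W
R_outer film = 1/(h_o·2πr_oL) = 1/(18.5×2π×0.059×1) = 0.1458 K/W
R_total = 0.1466 K/W
Q = ΔT/R_total = 22/0.1466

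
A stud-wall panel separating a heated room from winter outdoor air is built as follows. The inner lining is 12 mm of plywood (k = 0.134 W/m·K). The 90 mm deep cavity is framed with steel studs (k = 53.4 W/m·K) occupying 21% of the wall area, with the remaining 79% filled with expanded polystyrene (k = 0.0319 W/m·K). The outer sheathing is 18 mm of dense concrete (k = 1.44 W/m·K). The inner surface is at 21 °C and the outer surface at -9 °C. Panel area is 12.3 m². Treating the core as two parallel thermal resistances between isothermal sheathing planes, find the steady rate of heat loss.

Q ≈ 3350 W

Sheathing layers in series; stud and cavity paths in parallel between them.
R_inner = 0.012/(0.134×12.3) = 0.007281 K/W
R_stud  = 0.09/(53.4×0.21×12.3) = 6.525×10^-4 K/W
R_cav   = 0.09/(0.0319×0.79×12.3) = 0.2903 K/W
1/R_core = 1/R_stud + 1/R_cav → R_core = 6.51×10^-4 K/W
R_outer = 0.018/(1.44×12.3) = 0.001016 K/W
R_total = 0.008948 K/W
Q = ΔT/R_total = 30/0.008948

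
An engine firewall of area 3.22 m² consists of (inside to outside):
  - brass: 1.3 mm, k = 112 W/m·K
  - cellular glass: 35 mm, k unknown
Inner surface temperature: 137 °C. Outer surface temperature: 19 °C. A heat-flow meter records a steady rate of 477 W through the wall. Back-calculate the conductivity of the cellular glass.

Series thermal resistances:
R_brass = L/(kA) = 0.0013/(112×3.22) = 3.605×10^-6 K/W
Sum of known resistances R_other = 3.605×10^-6 K/W
Total R = ΔT/Q = 118/477 = 0.2474 K/W
R_cellular glass = R_total − R_other = 0.2474 K/W
k = L/(R·A) = 0.035/(0.2474×3.22)

k ≈ 0.0439 W/(m·K)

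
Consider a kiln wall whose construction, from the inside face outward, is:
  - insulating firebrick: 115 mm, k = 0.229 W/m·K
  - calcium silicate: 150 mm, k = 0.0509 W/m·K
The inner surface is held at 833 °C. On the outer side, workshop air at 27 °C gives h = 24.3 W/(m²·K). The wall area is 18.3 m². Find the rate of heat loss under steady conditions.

Q ≈ 4230 W

Model the wall as resistances in series:
R_insulating firebrick = L/(kA) = 0.115/(0.229×18.3) = 0.02744 K/W
R_calcium silicate = L/(kA) = 0.15/(0.0509×18.3) = 0.161 K/W
R_outer film = 1/(h_o·A) = 1/(24.3×18.3) = 0.002249 K/W
R_total = 0.1907 K/W
Q = ΔT / R_total = 806 / 0.1907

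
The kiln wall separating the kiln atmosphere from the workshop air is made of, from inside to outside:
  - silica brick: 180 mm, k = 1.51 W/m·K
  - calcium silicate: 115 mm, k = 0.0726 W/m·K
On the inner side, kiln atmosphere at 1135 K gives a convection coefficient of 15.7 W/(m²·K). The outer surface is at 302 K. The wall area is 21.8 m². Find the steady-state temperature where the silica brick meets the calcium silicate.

Model the wall as resistances in series:
R_inner film = 1/(h_i·A) = 1/(15.7×21.8) = 0.002922 K/W
R_silica brick = L/(kA) = 0.18/(1.51×21.8) = 0.005468 K/W
R_calcium silicate = L/(kA) = 0.115/(0.0726×21.8) = 0.07266 K/W
R_total = 0.08105 K/W;  Q = ΔT/R_total = 833/0.08105 = 10280 W
T_interface = T_inner − Q·ΣR(inner→interface) = 1135 − 10300×0.00839

T ≈ 1050 K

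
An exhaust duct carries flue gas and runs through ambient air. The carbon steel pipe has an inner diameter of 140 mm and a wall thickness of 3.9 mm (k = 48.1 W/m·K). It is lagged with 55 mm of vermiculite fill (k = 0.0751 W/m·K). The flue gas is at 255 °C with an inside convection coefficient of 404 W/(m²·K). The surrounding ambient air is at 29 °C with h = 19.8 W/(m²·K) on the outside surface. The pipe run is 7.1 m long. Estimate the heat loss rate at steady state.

Q ≈ 1290 W

Cylindrical conduction, so R = ln(r₂/r₁)/(2πkL) per layer, in series:
R_inner film = 1/(h_i·2πr₁L) = 1/(404×2π×0.07×7.1) = 7.927×10^-4 K/W
R_carbon steel pipe wall = ln(73.9/70)/(2π×48.1×7.1) = 2.527×10^-5 K/W
R_vermiculite fill = ln(128.9/73.9)/(2π×0.0751×7.1) = 0.1661 K/W
R_outer film = 1/(h_o·2πr_oL) = 1/(19.8×2π×0.1289×7.1) = 0.008783 K/W
R_total = 0.1757 K/W
Q = ΔT/R_total = 226/0.1757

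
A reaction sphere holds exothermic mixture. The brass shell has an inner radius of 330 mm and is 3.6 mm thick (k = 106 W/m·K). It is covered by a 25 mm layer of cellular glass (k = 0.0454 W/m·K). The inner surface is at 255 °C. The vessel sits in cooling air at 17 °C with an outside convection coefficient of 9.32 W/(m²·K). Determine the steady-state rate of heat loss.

Each spherical layer contributes R = (1/r_i − 1/r_o)/(4πk):
R_brass shell = (1/0.33 − 1/0.3336)/(4π×106) = 2.455×10^-5 K/W
R_cellular glass = (1/0.3336 − 1/0.3586)/(4π×0.0454) = 0.3663 K/W
R_outer film = 1/(h·4πr_o²) = 1/(9.32×4π×0.3586²) = 0.0664 K/W
R_total = 0.4327 K/W
Q = ΔT/R_total = 238/0.4327

Q ≈ 550 W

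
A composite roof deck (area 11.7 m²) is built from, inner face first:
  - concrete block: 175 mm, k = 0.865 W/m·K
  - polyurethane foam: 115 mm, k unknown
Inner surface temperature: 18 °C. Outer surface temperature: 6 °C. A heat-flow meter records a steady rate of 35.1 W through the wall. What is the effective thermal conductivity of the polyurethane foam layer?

k ≈ 0.0303 W/(m·K)

Treating each layer as a thermal resistance in series:
R_concrete block = L/(kA) = 0.175/(0.865×11.7) = 0.01729 K/W
Sum of known resistances R_other = 0.01729 K/W
Total R = ΔT/Q = 12/35.1 = 0.3419 K/W
R_polyurethane foam = R_total − R_other = 0.3246 K/W
k = L/(R·A) = 0.115/(0.3246×11.7)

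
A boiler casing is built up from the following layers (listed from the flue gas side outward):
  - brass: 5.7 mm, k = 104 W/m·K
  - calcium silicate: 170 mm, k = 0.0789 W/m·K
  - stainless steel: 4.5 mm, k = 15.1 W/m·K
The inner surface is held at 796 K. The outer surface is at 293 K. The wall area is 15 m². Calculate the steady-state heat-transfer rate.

Q ≈ 3500 W

Thermal resistances in series:
R_brass = L/(kA) = 0.0057/(104×15) = 3.654×10^-6 K/W
R_calcium silicate = L/(kA) = 0.17/(0.0789×15) = 0.1436 K/W
R_stainless steel = L/(kA) = 0.0045/(15.1×15) = 1.987×10^-5 K/W
R_total = 0.1437 K/W
Q = ΔT / R_total = 503 / 0.1437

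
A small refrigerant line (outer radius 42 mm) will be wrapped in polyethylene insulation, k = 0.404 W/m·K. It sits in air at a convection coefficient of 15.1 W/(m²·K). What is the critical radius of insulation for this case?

r_cr ≈ 26.8 mm

For a cylinder r_cr = k/h = 0.404/15.1
r_cr = 26.8 mm; since the bare radius (42 mm) is above r_cr, any added insulation will reduce heat loss.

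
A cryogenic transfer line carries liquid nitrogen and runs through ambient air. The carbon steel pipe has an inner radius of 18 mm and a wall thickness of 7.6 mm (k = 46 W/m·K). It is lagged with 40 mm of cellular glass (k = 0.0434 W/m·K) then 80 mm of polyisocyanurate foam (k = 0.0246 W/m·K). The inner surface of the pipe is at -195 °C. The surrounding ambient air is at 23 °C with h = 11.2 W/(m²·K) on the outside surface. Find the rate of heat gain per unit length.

Cylindrical conduction, so R = ln(r₂/r₁)/(2πkL) per layer, in series:
R_carbon steel pipe wall = ln(25.6/18)/(2π×46×1) = 0.001219 K/W
R_cellular glass = ln(65.6/25.6)/(2π×0.0434×1) = 3.451 K/W
R_polyisocyanurate foam = ln(145.6/65.6)/(2π×0.0246×1) = 5.158 K/W
R_outer film = 1/(h_o·2πr_oL) = 1/(11.2×2π×0.1456×1) = 0.0976 K/W
R_total = 8.708 K/W
Q = ΔT/R_total = 218/8.708

q′ ≈ 25 W/m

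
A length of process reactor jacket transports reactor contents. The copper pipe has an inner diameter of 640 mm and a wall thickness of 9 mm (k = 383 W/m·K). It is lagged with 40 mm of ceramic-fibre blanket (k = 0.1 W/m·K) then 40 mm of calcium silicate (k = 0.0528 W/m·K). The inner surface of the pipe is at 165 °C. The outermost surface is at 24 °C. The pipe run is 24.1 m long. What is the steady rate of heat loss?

Radial resistances (cylindrical: R_cond = ln(r_o/r_i)/(2πkL), R_conv = 1/(h·2πrL)):
R_copper pipe wall = ln(329/320)/(2π×383×24.1) = 4.783×10^-7 K/W
R_ceramic-fibre blanket = ln(369/329)/(2π×0.1×24.1) = 0.007577 K/W
R_calcium silicate = ln(409/369)/(2π×0.0528×24.1) = 0.01287 K/W
R_total = 0.02045 K/W
Q = ΔT/R_total = 141/0.02045

Q ≈ 6890 W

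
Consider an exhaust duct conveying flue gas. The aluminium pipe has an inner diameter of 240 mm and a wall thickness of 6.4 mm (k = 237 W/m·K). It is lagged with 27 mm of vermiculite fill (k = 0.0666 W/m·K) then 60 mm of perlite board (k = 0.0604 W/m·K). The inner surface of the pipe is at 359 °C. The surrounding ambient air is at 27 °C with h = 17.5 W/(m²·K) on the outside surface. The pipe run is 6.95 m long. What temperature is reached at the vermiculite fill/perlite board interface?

T ≈ 247 °C

Radial resistances (cylindrical: R_cond = ln(r_o/r_i)/(2πkL), R_conv = 1/(h·2πrL)):
R_aluminium pipe wall = ln(126.4/120)/(2π×237×6.95) = 5.021×10^-6 K/W
R_vermiculite fill = ln(153.4/126.4)/(2π×0.0666×6.95) = 0.06657 K/W
R_perlite board = ln(213.4/153.4)/(2π×0.0604×6.95) = 0.1252 K/W
R_outer film = 1/(h_o·2πr_oL) = 1/(17.5×2π×0.2134×6.95) = 0.006132 K/W
R_total = 0.1979 K/W
Q = ΔT/R_total = 332/0.1979
Q = 1680 W
T_interface = T_inner − Q·ΣR(inner→interface) = 359 − 1680×0.06657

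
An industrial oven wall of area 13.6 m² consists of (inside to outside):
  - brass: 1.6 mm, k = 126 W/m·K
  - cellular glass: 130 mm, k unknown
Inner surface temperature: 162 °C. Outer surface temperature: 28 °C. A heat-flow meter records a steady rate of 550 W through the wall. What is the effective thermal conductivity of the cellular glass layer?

k ≈ 0.0392 W/(m·K)

Model the wall as resistances in series:
R_brass = L/(kA) = 0.0016/(126×13.6) = 9.337×10^-7 K/W
Sum of known resistances R_other = 9.337×10^-7 K/W
Total R = ΔT/Q = 134/550 = 0.2436 K/W
R_cellular glass = R_total − R_other = 0.2436 K/W
k = L/(R·A) = 0.13/(0.2436×13.6)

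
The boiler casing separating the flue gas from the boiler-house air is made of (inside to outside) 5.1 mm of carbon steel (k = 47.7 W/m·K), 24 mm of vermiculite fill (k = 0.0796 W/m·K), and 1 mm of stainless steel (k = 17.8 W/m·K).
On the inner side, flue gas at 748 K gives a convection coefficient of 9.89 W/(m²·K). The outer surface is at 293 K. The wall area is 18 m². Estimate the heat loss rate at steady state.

Model the wall as resistances in series:
R_inner film = 1/(h_i·A) = 1/(9.89×18) = 0.005617 K/W
R_carbon steel = L/(kA) = 0.0051/(47.7×18) = 5.94×10^-6 K/W
R_vermiculite fill = L/(kA) = 0.024/(0.0796×18) = 0.01675 K/W
R_stainless steel = L/(kA) = 0.001/(17.8×18) = 3.121×10^-6 K/W
R_total = 0.02238 K/W
Q = ΔT / R_total = 455 / 0.02238

Q ≈ 20300 W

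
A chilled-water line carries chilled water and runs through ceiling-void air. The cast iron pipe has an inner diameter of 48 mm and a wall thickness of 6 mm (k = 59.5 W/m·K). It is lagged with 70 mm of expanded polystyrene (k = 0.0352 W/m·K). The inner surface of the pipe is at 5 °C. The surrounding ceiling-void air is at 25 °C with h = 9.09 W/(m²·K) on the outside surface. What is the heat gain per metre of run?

Treating each annulus and film as a series resistance:
R_cast iron pipe wall = ln(30/24)/(2π×59.5×1) = 5.969×10^-4 K/W
R_expanded polystyrene = ln(100/30)/(2π×0.0352×1) = 5.444 K/W
R_outer film = 1/(h_o·2πr_oL) = 1/(9.09×2π×0.1×1) = 0.1751 K/W
R_total = 5.619 K/W
Q = ΔT/R_total = 20/5.619

q′ ≈ 3.56 W/m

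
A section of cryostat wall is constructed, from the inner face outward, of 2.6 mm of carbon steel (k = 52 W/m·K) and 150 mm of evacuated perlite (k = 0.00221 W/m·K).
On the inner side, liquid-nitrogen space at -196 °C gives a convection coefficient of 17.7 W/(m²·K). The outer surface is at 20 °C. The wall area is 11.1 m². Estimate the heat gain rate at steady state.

Treating each layer as a thermal resistance in series:
R_inner film = 1/(h_i·A) = 1/(17.7×11.1) = 0.00509 K/W
R_carbon steel = L/(kA) = 0.0026/(52×11.1) = 4.505×10^-6 K/W
R_evacuated perlite = L/(kA) = 0.15/(0.00221×11.1) = 6.115 K/W
R_total = 6.12 K/W
Q = ΔT / R_total = 216 / 6.12

Q ≈ 35.3 W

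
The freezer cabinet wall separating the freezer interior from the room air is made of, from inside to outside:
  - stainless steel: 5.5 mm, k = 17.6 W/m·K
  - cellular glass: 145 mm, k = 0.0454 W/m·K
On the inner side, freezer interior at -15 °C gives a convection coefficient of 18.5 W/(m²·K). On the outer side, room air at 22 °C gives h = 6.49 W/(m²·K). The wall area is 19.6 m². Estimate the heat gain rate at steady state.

Series thermal resistances:
R_inner film = 1/(h_i·A) = 1/(18.5×19.6) = 0.002758 K/W
R_stainless steel = L/(kA) = 0.0055/(17.6×19.6) = 1.594×10^-5 K/W
R_cellular glass = L/(kA) = 0.145/(0.0454×19.6) = 0.163 K/W
R_outer film = 1/(h_o·A) = 1/(6.49×19.6) = 0.007861 K/W
R_total = 0.1736 K/W
Q = ΔT / R_total = 37 / 0.1736

Q ≈ 213 W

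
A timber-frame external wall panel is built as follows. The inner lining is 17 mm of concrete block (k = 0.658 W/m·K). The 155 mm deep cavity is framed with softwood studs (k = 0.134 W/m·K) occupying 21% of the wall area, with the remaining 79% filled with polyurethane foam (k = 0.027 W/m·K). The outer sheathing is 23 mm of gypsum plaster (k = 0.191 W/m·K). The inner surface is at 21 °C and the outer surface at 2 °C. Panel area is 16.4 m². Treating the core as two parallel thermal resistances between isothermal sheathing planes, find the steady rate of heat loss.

Sheathing layers in series; stud and cavity paths in parallel between them.
R_inner = 0.017/(0.658×16.4) = 0.001575 K/W
R_stud  = 0.155/(0.134×0.21×16.4) = 0.3359 K/W
R_cav   = 0.155/(0.027×0.79×16.4) = 0.4431 K/W
1/R_core = 1/R_stud + 1/R_cav → R_core = 0.191 K/W
R_outer = 0.023/(0.191×16.4) = 0.007343 K/W
R_total = 0.2 K/W
Q = ΔT/R_total = 19/0.2

Q ≈ 95 W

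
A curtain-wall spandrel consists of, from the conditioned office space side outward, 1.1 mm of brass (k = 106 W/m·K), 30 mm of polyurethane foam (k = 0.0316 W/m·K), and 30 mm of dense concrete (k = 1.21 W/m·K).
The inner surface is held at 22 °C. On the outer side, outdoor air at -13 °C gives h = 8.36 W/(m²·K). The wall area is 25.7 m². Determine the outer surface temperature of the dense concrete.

Series thermal resistances:
R_brass = L/(kA) = 0.0011/(106×25.7) = 4.038×10^-7 K/W
R_polyurethane foam = L/(kA) = 0.03/(0.0316×25.7) = 0.03694 K/W
R_dense concrete = L/(kA) = 0.03/(1.21×25.7) = 9.647×10^-4 K/W
R_outer film = 1/(h_o·A) = 1/(8.36×25.7) = 0.004654 K/W
R_total = 0.04256 K/W;  Q = ΔT/R_total = 35/0.04256 = 822.4 W
T_interface = T_inner − Q·ΣR(inner→interface) = 22 − 822×0.03791

T ≈ -9.17 °C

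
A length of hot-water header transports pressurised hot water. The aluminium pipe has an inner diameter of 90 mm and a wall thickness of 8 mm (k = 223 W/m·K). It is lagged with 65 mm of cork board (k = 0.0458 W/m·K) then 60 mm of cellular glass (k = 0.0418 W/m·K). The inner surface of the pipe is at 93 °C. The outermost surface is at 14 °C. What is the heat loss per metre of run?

q′ ≈ 18.2 W/m

Cylindrical conduction, so R = ln(r₂/r₁)/(2πkL) per layer, in series:
R_aluminium pipe wall = ln(53/45)/(2π×223×1) = 1.168×10^-4 K/W
R_cork board = ln(118/53)/(2π×0.0458×1) = 2.781 K/W
R_cellular glass = ln(178/118)/(2π×0.0418×1) = 1.565 K/W
R_total = 4.347 K/W
Q = ΔT/R_total = 79/4.347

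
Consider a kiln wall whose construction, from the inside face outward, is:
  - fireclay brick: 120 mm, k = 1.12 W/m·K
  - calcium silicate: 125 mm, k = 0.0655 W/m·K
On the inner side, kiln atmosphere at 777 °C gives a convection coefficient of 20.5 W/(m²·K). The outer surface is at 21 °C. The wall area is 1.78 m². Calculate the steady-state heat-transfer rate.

Using the resistance-network approach (series):
R_inner film = 1/(h_i·A) = 1/(20.5×1.78) = 0.0274 K/W
R_fireclay brick = L/(kA) = 0.12/(1.12×1.78) = 0.06019 K/W
R_calcium silicate = L/(kA) = 0.125/(0.0655×1.78) = 1.072 K/W
R_total = 1.16 K/W
Q = ΔT / R_total = 756 / 1.16

Q ≈ 652 W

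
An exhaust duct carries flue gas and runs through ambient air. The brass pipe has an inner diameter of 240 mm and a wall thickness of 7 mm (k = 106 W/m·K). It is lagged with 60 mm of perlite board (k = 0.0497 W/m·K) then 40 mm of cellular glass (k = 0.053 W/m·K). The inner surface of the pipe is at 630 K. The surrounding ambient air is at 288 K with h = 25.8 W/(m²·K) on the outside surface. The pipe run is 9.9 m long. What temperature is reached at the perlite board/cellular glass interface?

T ≈ 401 K

Radial resistances (cylindrical: R_cond = ln(r_o/r_i)/(2πkL), R_conv = 1/(h·2πrL)):
R_brass pipe wall = ln(127/120)/(2π×106×9.9) = 8.599×10^-6 K/W
R_perlite board = ln(187/127)/(2π×0.0497×9.9) = 0.1252 K/W
R_cellular glass = ln(227/187)/(2π×0.053×9.9) = 0.0588 K/W
R_outer film = 1/(h_o·2πr_oL) = 1/(25.8×2π×0.227×9.9) = 0.002745 K/W
R_total = 0.1867 K/W
Q = ΔT/R_total = 342/0.1867
Q = 1830 W
T_interface = T_inner − Q·ΣR(inner→interface) = 630 − 1830×0.1252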